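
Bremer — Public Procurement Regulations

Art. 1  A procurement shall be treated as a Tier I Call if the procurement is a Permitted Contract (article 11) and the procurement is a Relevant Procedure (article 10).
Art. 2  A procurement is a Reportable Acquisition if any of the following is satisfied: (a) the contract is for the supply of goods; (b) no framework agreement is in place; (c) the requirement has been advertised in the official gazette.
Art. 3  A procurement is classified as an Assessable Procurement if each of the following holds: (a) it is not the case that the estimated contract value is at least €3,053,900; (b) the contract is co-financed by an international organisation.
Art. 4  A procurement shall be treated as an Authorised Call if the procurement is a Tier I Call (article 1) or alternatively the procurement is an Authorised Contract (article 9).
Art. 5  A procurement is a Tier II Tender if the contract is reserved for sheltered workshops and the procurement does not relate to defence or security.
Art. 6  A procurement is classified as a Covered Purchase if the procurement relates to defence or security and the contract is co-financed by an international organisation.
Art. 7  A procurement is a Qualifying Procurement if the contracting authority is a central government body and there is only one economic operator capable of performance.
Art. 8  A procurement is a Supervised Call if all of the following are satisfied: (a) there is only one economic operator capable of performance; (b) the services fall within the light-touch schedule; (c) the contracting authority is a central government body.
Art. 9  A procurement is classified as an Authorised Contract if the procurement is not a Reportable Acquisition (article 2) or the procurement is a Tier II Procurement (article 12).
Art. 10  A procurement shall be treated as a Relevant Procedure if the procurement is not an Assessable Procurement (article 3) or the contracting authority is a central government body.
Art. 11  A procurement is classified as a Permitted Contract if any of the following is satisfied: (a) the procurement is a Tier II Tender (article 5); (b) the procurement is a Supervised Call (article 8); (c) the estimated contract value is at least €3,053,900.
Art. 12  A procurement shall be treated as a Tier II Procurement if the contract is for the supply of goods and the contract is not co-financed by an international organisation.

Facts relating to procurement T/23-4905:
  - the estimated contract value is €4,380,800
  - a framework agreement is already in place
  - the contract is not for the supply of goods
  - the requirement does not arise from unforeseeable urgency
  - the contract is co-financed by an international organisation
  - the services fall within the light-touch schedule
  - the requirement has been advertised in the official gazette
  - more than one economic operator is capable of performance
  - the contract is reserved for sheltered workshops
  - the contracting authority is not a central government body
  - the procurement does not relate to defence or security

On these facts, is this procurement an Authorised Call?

article 5 — Tier II Tender: [the contract is reserved for sheltered workshops? yes] AND [the procurement does not relate to defence or security? yes] → satisfied.
article 8 — Supervised Call: [there is only one economic operator capable of performance? no] AND [the services fall within the light-touch schedule? yes] AND [the contracting authority is a central government body? no] → not satisfied.
article 11 — Permitted Contract: [Tier II Tender (article 5)? yes] OR [Supervised Call (article 8)? no] OR [estimated contract value: €4,380,800 ≥ €3,053,900? yes] → satisfied.
article 3 — Assessable Procurement: [estimated contract value: €4,380,800 ≥ €3,053,900? yes, so negated condition no] AND [the contract is co-financed by an international organisation? yes] → not satisfied.
article 10 — Relevant Procedure: [not an Assessable Procurement (article 3)? yes] OR [the contracting authority is a central government body? no] → satisfied.
article 1 — Tier I Call: [Permitted Contract (article 11)? yes] AND [Relevant Procedure (article 10)? yes] → satisfied.
article 2 — Reportable Acquisition: [the contract is for the supply of goods? no] OR [no framework agreement is in place? no] OR [the requirement has been advertised in the official gazette? yes] → satisfied.
article 12 — Tier II Procurement: [the contract is for the supply of goods? no] AND [the contract is not co-financed by an international organisation? no] → not satisfied.
article 9 — Authorised Contract: [not a Reportable Acquisition (article 2)? no] OR [Tier II Procurement (article 12)? no] → not satisfied.
article 4 — Authorised Call: [Tier I Call (article 1)? yes] OR [Authorised Contract (article 9)? no] → satisfied.

Yes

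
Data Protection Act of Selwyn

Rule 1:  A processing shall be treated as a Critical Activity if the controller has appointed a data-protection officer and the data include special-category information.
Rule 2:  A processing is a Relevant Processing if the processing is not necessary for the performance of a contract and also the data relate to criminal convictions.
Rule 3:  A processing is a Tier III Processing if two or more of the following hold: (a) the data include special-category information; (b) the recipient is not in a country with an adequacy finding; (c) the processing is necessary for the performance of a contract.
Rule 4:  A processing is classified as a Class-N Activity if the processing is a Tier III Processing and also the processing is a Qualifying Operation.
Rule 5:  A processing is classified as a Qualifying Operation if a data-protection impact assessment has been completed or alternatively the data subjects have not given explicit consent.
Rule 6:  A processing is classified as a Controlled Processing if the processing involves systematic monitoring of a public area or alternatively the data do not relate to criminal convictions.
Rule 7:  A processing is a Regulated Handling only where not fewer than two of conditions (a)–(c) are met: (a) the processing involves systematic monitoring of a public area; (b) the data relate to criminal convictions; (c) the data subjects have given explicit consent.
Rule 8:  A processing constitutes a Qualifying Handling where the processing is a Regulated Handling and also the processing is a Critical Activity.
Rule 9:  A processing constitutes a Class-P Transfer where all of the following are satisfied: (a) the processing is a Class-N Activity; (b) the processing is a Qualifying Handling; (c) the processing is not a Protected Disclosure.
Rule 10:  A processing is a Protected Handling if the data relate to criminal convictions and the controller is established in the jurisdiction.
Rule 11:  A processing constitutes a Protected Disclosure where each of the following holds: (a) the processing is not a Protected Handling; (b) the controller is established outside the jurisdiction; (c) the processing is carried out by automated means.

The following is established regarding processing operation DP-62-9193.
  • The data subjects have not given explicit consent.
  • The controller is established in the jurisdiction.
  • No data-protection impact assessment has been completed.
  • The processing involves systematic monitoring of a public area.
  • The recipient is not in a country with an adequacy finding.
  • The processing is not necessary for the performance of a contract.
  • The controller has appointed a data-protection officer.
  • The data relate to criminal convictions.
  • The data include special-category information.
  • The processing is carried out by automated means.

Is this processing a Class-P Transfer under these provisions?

rule 3 — Tier III Processing: the data include special-category information? yes; the recipient is not in a country with an adequacy finding? yes; the processing is necessary for the performance of a contract? no — 2 of 3 hold (need ≥2) → satisfied.
rule 5 — Qualifying Operation: [a data-protection impact assessment has been completed? no] OR [the data subjects have not given explicit consent? yes] → satisfied.
rule 4 — Class-N Activity: [Tier III Processing (rule 3)? yes] AND [Qualifying Operation (rule 5)? yes] → satisfied.
rule 7 — Regulated Handling: the processing involves systematic monitoring of a public area? yes; the data relate to criminal convictions? yes; the data subjects have given explicit consent? no — 2 of 3 hold (need ≥2) → satisfied.
rule 1 — Critical Activity: [the controller has appointed a data-protection officer? yes] AND [the data include special-category information? yes] → satisfied.
rule 8 — Qualifying Handling: [Regulated Handling (rule 7)? yes] AND [Critical Activity (rule 1)? yes] → satisfied.
rule 10 — Protected Handling: [the data relate to criminal convictions? yes] AND [the controller is established in the jurisdiction? yes] → satisfied.
rule 11 — Protected Disclosure: [not a Protected Handling (rule 10)? no] AND [the controller is established outside the jurisdiction? no] AND [the processing is carried out by automated means? yes] → not satisfied.
rule 9 — Class-P Transfer: [Class-N Activity (rule 4)? yes] AND [Qualifying Handling (rule 8)? yes] AND [not a Protected Disclosure (rule 11)? yes] → satisfied.

Yes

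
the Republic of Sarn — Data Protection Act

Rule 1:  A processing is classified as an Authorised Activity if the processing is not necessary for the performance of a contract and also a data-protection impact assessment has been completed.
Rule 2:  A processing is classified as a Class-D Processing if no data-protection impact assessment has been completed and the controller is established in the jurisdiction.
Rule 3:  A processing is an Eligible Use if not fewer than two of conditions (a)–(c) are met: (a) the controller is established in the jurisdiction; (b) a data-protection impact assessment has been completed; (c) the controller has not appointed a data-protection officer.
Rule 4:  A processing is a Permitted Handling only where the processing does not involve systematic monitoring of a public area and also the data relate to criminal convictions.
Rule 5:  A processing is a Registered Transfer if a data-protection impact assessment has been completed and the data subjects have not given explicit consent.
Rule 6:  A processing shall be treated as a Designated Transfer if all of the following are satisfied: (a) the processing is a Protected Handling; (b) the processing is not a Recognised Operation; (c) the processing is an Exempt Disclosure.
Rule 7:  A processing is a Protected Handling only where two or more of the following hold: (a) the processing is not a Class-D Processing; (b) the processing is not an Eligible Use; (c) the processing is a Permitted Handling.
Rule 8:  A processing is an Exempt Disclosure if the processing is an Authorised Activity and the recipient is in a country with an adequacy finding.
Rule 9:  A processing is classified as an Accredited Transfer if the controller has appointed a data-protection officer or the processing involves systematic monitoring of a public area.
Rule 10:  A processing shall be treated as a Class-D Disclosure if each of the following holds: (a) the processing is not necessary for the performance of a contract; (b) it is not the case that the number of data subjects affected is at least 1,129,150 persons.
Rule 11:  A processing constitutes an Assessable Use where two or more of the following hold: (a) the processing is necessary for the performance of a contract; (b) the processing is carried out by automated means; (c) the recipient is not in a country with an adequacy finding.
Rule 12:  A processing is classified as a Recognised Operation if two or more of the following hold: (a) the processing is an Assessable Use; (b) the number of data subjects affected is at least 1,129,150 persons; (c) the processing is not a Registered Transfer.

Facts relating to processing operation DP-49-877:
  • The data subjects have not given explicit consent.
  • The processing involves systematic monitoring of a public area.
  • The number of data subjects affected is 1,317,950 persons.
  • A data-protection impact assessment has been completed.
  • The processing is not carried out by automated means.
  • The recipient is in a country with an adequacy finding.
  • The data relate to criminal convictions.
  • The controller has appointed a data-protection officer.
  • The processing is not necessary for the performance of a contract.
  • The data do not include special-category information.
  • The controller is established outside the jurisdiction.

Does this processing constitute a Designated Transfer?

Yes

rule 2 — Class-D Processing: [no data-protection impact assessment has been completed? no] AND [the controller is established in the jurisdiction? no] → not satisfied.
rule 3 — Eligible Use: the controller is established in the jurisdiction? no; a data-protection impact assessment has been completed? yes; the controller has not appointed a data-protection officer? no — 1 of 3 hold (need ≥2) → not satisfied.
rule 4 — Permitted Handling: [the processing does not involve systematic monitoring of a public area? no] AND [the data relate to criminal convictions? yes] → not satisfied.
rule 7 — Protected Handling: not a Class-D Processing (rule 2)? yes; not an Eligible Use (rule 3)? yes; Permitted Handling (rule 4)? no — 2 of 3 hold (need ≥2) → satisfied.
rule 11 — Assessable Use: the processing is necessary for the performance of a contract? no; the processing is carried out by automated means? no; the recipient is not in a country with an adequacy finding? no — 0 of 3 hold (need ≥2) → not satisfied.
rule 5 — Registered Transfer: [a data-protection impact assessment has been completed? yes] AND [the data subjects have not given explicit consent? yes] → satisfied.
rule 12 — Recognised Operation: Assessable Use (rule 11)? no; number of data subjects affected: 1,317,950 persons ≥ 1,129,150 persons? yes; not a Registered Transfer (rule 5)? no — 1 of 3 hold (need ≥2) → not satisfied.
rule 1 — Authorised Activity: [the processing is not necessary for the performance of a contract? yes] AND [a data-protection impact assessment has been completed? yes] → satisfied.
rule 8 — Exempt Disclosure: [Authorised Activity (rule 1)? yes] AND [the recipient is in a country with an adequacy finding? yes] → satisfied.
rule 6 — Designated Transfer: [Protected Handling (rule 7)? yes] AND [not a Recognised Operation (rule 12)? yes] AND [Exempt Disclosure (rule 8)? yes] → satisfied.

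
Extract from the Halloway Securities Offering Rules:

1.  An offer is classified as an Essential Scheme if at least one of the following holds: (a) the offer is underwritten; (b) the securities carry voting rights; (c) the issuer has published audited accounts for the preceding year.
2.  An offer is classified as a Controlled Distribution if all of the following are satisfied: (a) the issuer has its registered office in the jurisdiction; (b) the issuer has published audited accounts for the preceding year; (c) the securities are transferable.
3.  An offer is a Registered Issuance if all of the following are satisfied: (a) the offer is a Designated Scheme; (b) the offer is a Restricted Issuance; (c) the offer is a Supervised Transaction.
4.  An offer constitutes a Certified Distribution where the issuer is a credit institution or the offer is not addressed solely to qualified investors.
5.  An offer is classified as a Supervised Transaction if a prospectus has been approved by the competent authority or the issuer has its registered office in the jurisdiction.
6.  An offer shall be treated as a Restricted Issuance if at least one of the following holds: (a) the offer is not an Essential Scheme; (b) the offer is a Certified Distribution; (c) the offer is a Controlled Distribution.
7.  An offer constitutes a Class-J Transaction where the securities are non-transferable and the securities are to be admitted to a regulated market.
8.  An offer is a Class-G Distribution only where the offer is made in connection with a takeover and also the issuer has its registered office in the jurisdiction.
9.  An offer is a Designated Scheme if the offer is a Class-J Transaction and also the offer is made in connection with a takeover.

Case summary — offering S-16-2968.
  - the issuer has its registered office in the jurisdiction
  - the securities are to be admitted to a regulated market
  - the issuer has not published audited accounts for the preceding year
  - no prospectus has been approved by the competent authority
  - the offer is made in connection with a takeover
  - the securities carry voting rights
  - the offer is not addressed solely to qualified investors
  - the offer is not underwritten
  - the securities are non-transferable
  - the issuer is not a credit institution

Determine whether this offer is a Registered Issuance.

Yes

Under paragraph 7: the securities are non-transferable? yes; and the securities are to be admitted to a regulated market? yes. So the offer is a Class-J Transaction.
Under paragraph 9: Class-J Transaction (paragraph 7)? yes; and the offer is made in connection with a takeover? yes. So the offer is a Designated Scheme.
Under paragraph 1: the offer is underwritten? no; or the securities carry voting rights? yes; or the issuer has published audited accounts for the preceding year? no. So the offer is an Essential Scheme.
Under paragraph 4: the issuer is a credit institution? no; or the offer is not addressed solely to qualified investors? yes. So the offer is a Certified Distribution.
Under paragraph 2: the issuer has its registered office in the jurisdiction? yes; and the issuer has published audited accounts for the preceding year? no; and the securities are transferable? no. So the offer is not a Controlled Distribution.
Under paragraph 6: not an Essential Scheme (paragraph 1)? no; or Certified Distribution (paragraph 4)? yes; or Controlled Distribution (paragraph 2)? no. So the offer is a Restricted Issuance.
Under paragraph 5: a prospectus has been approved by the competent authority? no; or the issuer has its registered office in the jurisdiction? yes. So the offer is a Supervised Transaction.
Under paragraph 3: Designated Scheme (paragraph 9)? yes; and Restricted Issuance (paragraph 6)? yes; and Supervised Transaction (paragraph 5)? yes. So the offer is a Registered Issuance.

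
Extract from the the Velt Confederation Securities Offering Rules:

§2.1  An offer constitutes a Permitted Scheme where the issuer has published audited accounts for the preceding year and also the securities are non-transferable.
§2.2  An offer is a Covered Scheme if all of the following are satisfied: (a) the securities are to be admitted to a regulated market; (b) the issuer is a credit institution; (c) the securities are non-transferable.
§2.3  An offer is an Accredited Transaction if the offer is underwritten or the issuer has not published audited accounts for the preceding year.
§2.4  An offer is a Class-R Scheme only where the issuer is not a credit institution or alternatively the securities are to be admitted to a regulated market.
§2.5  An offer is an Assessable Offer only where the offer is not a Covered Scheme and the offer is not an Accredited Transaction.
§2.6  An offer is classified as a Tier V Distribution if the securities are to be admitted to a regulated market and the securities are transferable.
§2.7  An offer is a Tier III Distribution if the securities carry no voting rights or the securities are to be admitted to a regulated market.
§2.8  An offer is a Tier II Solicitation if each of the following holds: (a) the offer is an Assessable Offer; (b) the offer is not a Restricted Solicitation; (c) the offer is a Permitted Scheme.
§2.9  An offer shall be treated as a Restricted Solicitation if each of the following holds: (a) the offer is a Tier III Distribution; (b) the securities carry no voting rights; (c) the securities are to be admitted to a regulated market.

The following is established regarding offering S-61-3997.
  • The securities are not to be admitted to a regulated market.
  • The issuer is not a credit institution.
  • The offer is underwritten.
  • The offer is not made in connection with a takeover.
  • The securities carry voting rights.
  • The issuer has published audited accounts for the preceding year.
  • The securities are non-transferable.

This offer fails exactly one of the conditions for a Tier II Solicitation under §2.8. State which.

§2.2 — Covered Scheme: [the securities are to be admitted to a regulated market? no] AND [the issuer is a credit institution? no] AND [the securities are non-transferable? yes] → not satisfied.
§2.3 — Accredited Transaction: [the offer is underwritten? yes] OR [the issuer has not published audited accounts for the preceding year? no] → satisfied.
§2.5 — Assessable Offer: [not a Covered Scheme (§2.2)? yes] AND [not an Accredited Transaction (§2.3)? no] → not satisfied.
§2.7 — Tier III Distribution: [the securities carry no voting rights? no] OR [the securities are to be admitted to a regulated market? no] → not satisfied.
§2.9 — Restricted Solicitation: [Tier III Distribution (§2.7)? no] AND [the securities carry no voting rights? no] AND [the securities are to be admitted to a regulated market? no] → not satisfied.
§2.1 — Permitted Scheme: [the issuer has published audited accounts for the preceding year? yes] AND [the securities are non-transferable? yes] → satisfied.
§2.8 — Tier II Solicitation: [Assessable Offer (§2.5)? no] AND [not a Restricted Solicitation (§2.9)? yes] AND [Permitted Scheme (§2.1)? yes] → not satisfied.

Assessable Offer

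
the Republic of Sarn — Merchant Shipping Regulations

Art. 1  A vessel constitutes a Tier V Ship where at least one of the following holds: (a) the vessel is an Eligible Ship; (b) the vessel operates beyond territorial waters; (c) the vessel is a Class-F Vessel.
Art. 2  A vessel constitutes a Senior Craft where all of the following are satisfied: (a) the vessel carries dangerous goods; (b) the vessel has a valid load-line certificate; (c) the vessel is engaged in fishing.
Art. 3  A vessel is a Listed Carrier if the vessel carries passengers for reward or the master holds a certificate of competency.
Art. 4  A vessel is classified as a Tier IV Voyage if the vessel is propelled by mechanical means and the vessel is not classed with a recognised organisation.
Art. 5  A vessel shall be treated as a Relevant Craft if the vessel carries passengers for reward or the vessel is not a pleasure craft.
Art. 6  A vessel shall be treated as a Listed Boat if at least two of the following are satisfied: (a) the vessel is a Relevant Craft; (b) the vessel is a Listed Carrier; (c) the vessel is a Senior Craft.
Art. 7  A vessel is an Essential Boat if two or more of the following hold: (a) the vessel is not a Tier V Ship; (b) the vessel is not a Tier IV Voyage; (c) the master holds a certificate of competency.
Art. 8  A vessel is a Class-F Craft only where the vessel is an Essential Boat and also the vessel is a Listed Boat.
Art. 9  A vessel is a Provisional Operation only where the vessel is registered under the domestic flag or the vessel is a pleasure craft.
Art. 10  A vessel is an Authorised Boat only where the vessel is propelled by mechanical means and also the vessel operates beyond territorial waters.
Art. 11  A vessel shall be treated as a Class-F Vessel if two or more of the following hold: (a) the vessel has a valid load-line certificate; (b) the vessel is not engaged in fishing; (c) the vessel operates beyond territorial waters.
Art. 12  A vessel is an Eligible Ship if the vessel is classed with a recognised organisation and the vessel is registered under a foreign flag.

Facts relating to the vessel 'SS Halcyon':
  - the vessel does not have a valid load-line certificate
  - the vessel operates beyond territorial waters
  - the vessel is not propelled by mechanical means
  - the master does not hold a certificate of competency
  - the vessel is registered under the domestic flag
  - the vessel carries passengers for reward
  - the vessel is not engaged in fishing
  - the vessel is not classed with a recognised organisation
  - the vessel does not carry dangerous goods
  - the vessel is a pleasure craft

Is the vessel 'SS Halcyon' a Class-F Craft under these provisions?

No

article 12 — Eligible Ship: [the vessel is classed with a recognised organisation? no] AND [the vessel is registered under a foreign flag? no] → not satisfied.
article 11 — Class-F Vessel: the vessel has a valid load-line certificate? no; the vessel is not engaged in fishing? yes; the vessel operates beyond territorial waters? yes — 2 of 3 hold (need ≥2) → satisfied.
article 1 — Tier V Ship: [Eligible Ship (article 12)? no] OR [the vessel operates beyond territorial waters? yes] OR [Class-F Vessel (article 11)? yes] → satisfied.
article 4 — Tier IV Voyage: [the vessel is propelled by mechanical means? no] AND [the vessel is not classed with a recognised organisation? yes] → not satisfied.
article 7 — Essential Boat: not a Tier V Ship (article 1)? no; not a Tier IV Voyage (article 4)? yes; the master holds a certificate of competency? no — 1 of 3 hold (need ≥2) → not satisfied.
article 5 — Relevant Craft: [the vessel carries passengers for reward? yes] OR [the vessel is not a pleasure craft? no] → satisfied.
article 3 — Listed Carrier: [the vessel carries passengers for reward? yes] OR [the master holds a certificate of competency? no] → satisfied.
article 2 — Senior Craft: [the vessel carries dangerous goods? no] AND [the vessel has a valid load-line certificate? no] AND [the vessel is engaged in fishing? no] → not satisfied.
article 6 — Listed Boat: Relevant Craft (article 5)? yes; Listed Carrier (article 3)? yes; Senior Craft (article 2)? no — 2 of 3 hold (need ≥2) → satisfied.
article 8 — Class-F Craft: [Essential Boat (article 7)? no] AND [Listed Boat (article 6)? yes] → not satisfied.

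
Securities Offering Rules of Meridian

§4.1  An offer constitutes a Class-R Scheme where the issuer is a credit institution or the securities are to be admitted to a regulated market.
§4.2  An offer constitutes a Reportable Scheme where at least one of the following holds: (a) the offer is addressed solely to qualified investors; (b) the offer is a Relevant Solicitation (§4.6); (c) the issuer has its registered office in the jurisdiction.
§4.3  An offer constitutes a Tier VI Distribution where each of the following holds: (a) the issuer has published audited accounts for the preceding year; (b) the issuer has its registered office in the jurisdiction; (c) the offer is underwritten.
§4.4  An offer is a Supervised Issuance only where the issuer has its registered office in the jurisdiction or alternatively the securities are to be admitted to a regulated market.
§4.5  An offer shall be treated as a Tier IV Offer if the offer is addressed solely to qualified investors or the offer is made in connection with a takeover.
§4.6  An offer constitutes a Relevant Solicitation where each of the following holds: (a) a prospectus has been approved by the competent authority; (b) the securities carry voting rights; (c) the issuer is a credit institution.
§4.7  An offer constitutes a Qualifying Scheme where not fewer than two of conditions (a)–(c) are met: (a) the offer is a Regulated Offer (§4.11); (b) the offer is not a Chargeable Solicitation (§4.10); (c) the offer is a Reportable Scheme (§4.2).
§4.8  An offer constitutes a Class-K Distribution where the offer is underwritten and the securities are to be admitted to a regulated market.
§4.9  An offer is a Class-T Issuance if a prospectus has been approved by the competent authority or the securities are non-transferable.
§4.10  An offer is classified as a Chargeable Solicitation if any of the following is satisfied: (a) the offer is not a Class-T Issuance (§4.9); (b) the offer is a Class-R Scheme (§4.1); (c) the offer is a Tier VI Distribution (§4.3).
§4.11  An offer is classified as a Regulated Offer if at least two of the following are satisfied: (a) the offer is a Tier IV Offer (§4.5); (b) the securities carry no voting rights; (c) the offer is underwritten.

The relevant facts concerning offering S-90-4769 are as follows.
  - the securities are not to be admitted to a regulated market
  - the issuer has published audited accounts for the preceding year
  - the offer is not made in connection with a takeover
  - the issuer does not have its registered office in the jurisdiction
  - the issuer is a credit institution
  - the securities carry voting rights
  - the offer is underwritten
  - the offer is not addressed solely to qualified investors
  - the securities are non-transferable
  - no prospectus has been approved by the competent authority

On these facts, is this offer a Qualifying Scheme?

Under §4.5: the offer is addressed solely to qualified investors? no; or the offer is made in connection with a takeover? no. So the offer is not a Tier IV Offer.
Under §4.11: Tier IV Offer (§4.5)? no; the securities carry no voting rights? no; the offer is underwritten? yes — 1 of 3 hold (need ≥2) → not satisfied.
Under §4.9: a prospectus has been approved by the competent authority? no; or the securities are non-transferable? yes. So the offer is a Class-T Issuance.
Under §4.1: the issuer is a credit institution? yes; or the securities are to be admitted to a regulated market? no. So the offer is a Class-R Scheme.
Under §4.3: the issuer has published audited accounts for the preceding year? yes; and the issuer has its registered office in the jurisdiction? no; and the offer is underwritten? yes. So the offer is not a Tier VI Distribution.
Under §4.10: not a Class-T Issuance (§4.9)? no; or Class-R Scheme (§4.1)? yes; or Tier VI Distribution (§4.3)? no. So the offer is a Chargeable Solicitation.
Under §4.6: a prospectus has been approved by the competent authority? no; and the securities carry voting rights? yes; and the issuer is a credit institution? yes. So the offer is not a Relevant Solicitation.
Under §4.2: the offer is addressed solely to qualified investors? no; or Relevant Solicitation (§4.6)? no; or the issuer has its registered office in the jurisdiction? no. So the offer is not a Reportable Scheme.
Under §4.7: Regulated Offer (§4.11)? no; not a Chargeable Solicitation (§4.10)? no; Reportable Scheme (§4.2)? no — 0 of 3 hold (need ≥2) → not satisfied.

No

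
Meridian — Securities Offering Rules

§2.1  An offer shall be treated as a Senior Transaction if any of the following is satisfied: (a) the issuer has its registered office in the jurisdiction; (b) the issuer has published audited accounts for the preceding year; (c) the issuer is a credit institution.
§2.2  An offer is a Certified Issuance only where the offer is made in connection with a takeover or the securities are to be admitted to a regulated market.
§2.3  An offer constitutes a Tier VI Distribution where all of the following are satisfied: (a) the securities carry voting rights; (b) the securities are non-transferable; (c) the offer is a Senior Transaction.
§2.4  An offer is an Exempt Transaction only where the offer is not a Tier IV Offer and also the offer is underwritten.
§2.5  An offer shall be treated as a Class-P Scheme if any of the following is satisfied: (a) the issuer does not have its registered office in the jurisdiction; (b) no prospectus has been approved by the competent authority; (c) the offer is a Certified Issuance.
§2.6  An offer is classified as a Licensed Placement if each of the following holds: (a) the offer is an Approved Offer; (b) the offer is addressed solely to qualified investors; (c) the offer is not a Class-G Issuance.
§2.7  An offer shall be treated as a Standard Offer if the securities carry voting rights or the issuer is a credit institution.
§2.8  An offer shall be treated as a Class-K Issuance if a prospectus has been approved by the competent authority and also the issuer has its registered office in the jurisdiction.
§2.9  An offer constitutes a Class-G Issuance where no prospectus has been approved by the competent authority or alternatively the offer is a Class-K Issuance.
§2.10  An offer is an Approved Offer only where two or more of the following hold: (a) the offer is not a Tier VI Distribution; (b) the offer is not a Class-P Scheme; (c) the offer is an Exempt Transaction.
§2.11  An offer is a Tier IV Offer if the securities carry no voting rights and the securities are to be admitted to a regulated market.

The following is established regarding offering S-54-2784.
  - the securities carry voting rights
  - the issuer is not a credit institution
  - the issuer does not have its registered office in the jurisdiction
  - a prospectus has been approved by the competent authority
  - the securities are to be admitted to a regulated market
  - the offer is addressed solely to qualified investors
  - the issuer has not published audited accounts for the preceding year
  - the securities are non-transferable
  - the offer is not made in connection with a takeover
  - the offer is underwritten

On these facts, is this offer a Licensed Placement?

Yes

§2.1 — Senior Transaction: [the issuer has its registered office in the jurisdiction? no] OR [the issuer has published audited accounts for the preceding year? no] OR [the issuer is a credit institution? no] → not satisfied.
§2.3 — Tier VI Distribution: [the securities carry voting rights? yes] AND [the securities are non-transferable? yes] AND [Senior Transaction (§2.1)? no] → not satisfied.
§2.2 — Certified Issuance: [the offer is made in connection with a takeover? no] OR [the securities are to be admitted to a regulated market? yes] → satisfied.
§2.5 — Class-P Scheme: [the issuer does not have its registered office in the jurisdiction? yes] OR [no prospectus has been approved by the competent authority? no] OR [Certified Issuance (§2.2)? yes] → satisfied.
§2.11 — Tier IV Offer: [the securities carry no voting rights? no] AND [the securities are to be admitted to a regulated market? yes] → not satisfied.
§2.4 — Exempt Transaction: [not a Tier IV Offer (§2.11)? yes] AND [the offer is underwritten? yes] → satisfied.
§2.10 — Approved Offer: not a Tier VI Distribution (§2.3)? yes; not a Class-P Scheme (§2.5)? no; Exempt Transaction (§2.4)? yes — 2 of 3 hold (need ≥2) → satisfied.
§2.8 — Class-K Issuance: [a prospectus has been approved by the competent authority? yes] AND [the issuer has its registered office in the jurisdiction? no] → not satisfied.
§2.9 — Class-G Issuance: [no prospectus has been approved by the competent authority? no] OR [Class-K Issuance (§2.8)? no] → not satisfied.
§2.6 — Licensed Placement: [Approved Offer (§2.10)? yes] AND [the offer is addressed solely to qualified investors? yes] AND [not a Class-G Issuance (§2.9)? yes] → satisfied.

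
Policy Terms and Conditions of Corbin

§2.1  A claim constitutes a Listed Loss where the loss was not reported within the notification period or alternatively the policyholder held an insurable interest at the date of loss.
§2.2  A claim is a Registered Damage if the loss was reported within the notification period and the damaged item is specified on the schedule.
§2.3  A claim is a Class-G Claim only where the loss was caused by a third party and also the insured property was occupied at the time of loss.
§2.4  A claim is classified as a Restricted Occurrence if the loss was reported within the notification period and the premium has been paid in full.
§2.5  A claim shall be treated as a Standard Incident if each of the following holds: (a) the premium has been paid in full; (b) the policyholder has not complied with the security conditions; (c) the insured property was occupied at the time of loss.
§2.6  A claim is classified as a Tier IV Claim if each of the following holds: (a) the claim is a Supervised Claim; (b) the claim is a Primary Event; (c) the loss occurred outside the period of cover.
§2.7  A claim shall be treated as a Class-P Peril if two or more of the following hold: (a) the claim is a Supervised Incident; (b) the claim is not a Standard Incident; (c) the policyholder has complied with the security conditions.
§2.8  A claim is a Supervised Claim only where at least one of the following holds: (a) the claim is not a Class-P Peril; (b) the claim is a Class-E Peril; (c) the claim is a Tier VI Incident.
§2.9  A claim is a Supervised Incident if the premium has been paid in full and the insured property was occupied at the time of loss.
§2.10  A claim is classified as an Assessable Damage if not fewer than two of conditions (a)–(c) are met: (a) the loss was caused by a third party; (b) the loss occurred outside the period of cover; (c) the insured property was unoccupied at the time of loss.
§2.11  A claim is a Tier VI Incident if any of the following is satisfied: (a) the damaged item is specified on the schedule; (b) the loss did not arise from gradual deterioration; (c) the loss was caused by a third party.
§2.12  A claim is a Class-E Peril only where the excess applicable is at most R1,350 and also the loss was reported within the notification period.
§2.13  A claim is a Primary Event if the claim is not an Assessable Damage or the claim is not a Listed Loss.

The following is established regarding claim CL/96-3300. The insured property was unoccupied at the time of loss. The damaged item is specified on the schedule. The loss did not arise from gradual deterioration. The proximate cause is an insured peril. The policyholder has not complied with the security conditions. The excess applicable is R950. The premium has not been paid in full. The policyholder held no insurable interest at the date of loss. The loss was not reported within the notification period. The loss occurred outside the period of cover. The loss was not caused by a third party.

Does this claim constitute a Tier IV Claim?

No

§2.9 — Supervised Incident: [the premium has been paid in full? no] AND [the insured property was occupied at the time of loss? no] → not satisfied.
§2.5 — Standard Incident: [the premium has been paid in full? no] AND [the policyholder has not complied with the security conditions? yes] AND [the insured property was occupied at the time of loss? no] → not satisfied.
§2.7 — Class-P Peril: Supervised Incident (§2.9)? no; not a Standard Incident (§2.5)? yes; the policyholder has complied with the security conditions? no — 1 of 3 hold (need ≥2) → not satisfied.
§2.12 — Class-E Peril: [excess applicable: R950 ≤ R1,350? yes] AND [the loss was reported within the notification period? no] → not satisfied.
§2.11 — Tier VI Incident: [the damaged item is specified on the schedule? yes] OR [the loss did not arise from gradual deterioration? yes] OR [the loss was caused by a third party? no] → satisfied.
§2.8 — Supervised Claim: [not a Class-P Peril (§2.7)? yes] OR [Class-E Peril (§2.12)? no] OR [Tier VI Incident (§2.11)? yes] → satisfied.
§2.10 — Assessable Damage: the loss was caused by a third party? no; the loss occurred outside the period of cover? yes; the insured property was unoccupied at the time of loss? yes — 2 of 3 hold (need ≥2) → satisfied.
§2.1 — Listed Loss: [the loss was not reported within the notification period? yes] OR [the policyholder held an insurable interest at the date of loss? no] → satisfied.
§2.13 — Primary Event: [not an Assessable Damage (§2.10)? no] OR [not a Listed Loss (§2.1)? no] → not satisfied.
§2.6 — Tier IV Claim: [Supervised Claim (§2.8)? yes] AND [Primary Event (§2.13)? no] AND [the loss occurred outside the period of cover? yes] → not satisfied.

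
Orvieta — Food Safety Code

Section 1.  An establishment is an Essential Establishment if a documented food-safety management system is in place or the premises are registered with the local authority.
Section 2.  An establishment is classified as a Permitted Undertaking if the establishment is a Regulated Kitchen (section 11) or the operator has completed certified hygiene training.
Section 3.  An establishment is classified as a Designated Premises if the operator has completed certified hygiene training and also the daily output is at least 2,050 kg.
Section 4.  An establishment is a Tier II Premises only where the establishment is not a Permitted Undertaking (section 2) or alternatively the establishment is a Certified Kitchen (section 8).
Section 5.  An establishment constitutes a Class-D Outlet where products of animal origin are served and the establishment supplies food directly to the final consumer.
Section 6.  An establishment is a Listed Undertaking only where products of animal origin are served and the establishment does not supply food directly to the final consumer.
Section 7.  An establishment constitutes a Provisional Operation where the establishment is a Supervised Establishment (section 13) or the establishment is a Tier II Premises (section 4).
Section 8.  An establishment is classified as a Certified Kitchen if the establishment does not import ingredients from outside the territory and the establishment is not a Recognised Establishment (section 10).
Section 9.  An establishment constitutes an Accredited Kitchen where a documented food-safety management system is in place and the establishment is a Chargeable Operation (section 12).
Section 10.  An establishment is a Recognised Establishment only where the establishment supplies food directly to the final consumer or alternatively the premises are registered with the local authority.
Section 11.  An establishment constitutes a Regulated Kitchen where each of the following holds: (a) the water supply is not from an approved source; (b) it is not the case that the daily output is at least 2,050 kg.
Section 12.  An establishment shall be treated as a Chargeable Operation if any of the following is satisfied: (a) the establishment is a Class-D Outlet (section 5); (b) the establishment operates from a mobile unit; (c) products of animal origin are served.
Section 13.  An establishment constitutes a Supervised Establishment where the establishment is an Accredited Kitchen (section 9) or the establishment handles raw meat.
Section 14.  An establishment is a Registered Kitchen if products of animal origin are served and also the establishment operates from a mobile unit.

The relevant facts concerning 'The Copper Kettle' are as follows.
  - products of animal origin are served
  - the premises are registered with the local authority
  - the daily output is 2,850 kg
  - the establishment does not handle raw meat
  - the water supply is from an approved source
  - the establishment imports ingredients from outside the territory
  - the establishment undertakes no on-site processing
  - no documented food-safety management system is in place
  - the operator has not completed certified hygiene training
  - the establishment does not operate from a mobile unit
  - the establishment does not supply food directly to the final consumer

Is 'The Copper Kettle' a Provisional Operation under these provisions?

Yes

Under section 5: products of animal origin are served? yes; and the establishment supplies food directly to the final consumer? no. So the establishment is not a Class-D Outlet.
Under section 12: Class-D Outlet (section 5)? no; or the establishment operates from a mobile unit? no; or products of animal origin are served? yes. So the establishment is a Chargeable Operation.
Under section 9: a documented food-safety management system is in place? no; and Chargeable Operation (section 12)? yes. So the establishment is not an Accredited Kitchen.
Under section 13: Accredited Kitchen (section 9)? no; or the establishment handles raw meat? no. So the establishment is not a Supervised Establishment.
Under section 11: the water supply is not from an approved source? no; and daily output: 2,850 kg ≥ 2,050 kg? yes, so negated condition no. So the establishment is not a Regulated Kitchen.
Under section 2: Regulated Kitchen (section 11)? no; or the operator has completed certified hygiene training? no. So the establishment is not a Permitted Undertaking.
Under section 10: the establishment supplies food directly to the final consumer? no; or the premises are registered with the local authority? yes. So the establishment is a Recognised Establishment.
Under section 8: the establishment does not import ingredients from outside the territory? no; and not a Recognised Establishment (section 10)? no. So the establishment is not a Certified Kitchen.
Under section 4: not a Permitted Undertaking (section 2)? yes; or Certified Kitchen (section 8)? no. So the establishment is a Tier II Premises.
Under section 7: Supervised Establishment (section 13)? no; or Tier II Premises (section 4)? yes. So the establishment is a Provisional Operation.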